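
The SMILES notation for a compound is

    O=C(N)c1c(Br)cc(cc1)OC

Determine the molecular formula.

Walk through each heavy atom and fill implicit hydrogens from standard valence (C 4, N 3, O 2, S 2, halogen 1); for lowercase aromatic atoms, an aromatic c carries 1 H when it has two neighbours and 0 H with three, and aromatic n carries 0 H:
  atom 1: O, bond orders sum to 2 (valence 2) → 0 H
  atom 2: C, bond orders sum to 4 (valence 4) → 0 H
  atom 3: N, bond orders sum to 1 (valence 3) → 2 H
  atom 4: aromatic c, 3 neighbours → 0 H
  atom 5: aromatic c, 3 neighbours → 0 H
  atom 6: Br (halogen, monovalent) → 0 H
  atom 7: aromatic c, 2 neighbours → 1 H
  atom 8: aromatic c, 3 neighbours → 0 H
  atom 9: aromatic c, 2 neighbours → 1 H
  atom 10: aromatic c, 2 neighbours → 1 H
  atom 11: O, bond orders sum to 2 (valence 2) → 0 H
  atom 12: C, bond orders sum to 1 (valence 4) → 3 H
Totals → C:8, H:8, Br:1, N:1, O:2.
In Hill order: C8H8BrNO2.

C8H8BrNO2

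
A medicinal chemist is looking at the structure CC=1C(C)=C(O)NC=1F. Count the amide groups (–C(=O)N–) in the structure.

0

Scan the SMILES for the amide motif — none present.
Groups that are present: 1 hydroxyl.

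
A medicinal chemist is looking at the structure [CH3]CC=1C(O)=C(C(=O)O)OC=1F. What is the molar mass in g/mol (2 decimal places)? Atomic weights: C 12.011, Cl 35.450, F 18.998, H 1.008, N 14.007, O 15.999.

174.13 g/mol

First, the molecular formula is C7H7FO4 (counting implicit H from valence).
  C: 7 × 12.011 = 84.077
  F: 1 × 18.998 = 18.998
  H: 7 × 1.008 = 7.056
  O: 4 × 15.999 = 63.996
Sum: 7×12.011 + 1×18.998 + 7×1.008 + 4×15.999 = 174.127 → 174.13 g/mol.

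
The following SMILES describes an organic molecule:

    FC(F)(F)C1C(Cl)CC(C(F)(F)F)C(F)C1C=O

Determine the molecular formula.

Walk through each heavy atom and fill implicit hydrogens from standard valence (C 4, N 3, O 2, S 2, halogen 1):
  atom 1: F (halogen, monovalent) → 0 H
  atom 2: C, bond orders sum to 4 (valence 4) → 0 H
  atom 3: F (halogen, monovalent) → 0 H
  atom 4: F (halogen, monovalent) → 0 H
  atom 5: C, bond orders sum to 3 (valence 4) → 1 H
  atom 6: C, bond orders sum to 3 (valence 4) → 1 H
  atom 7: Cl (halogen, monovalent) → 0 H
  atom 8: C, bond orders sum to 2 (valence 4) → 2 H
  atom 9: C, bond orders sum to 3 (valence 4) → 1 H
  atom 10: C, bond orders sum to 4 (valence 4) → 0 H
  atom 11: F (halogen, monovalent) → 0 H
  atom 12: F (halogen, monovalent) → 0 H
  atom 13: F (halogen, monovalent) → 0 H
  atom 14: C, bond orders sum to 3 (valence 4) → 1 H
  atom 15: F (halogen, monovalent) → 0 H
  atom 16: C, bond orders sum to 3 (valence 4) → 1 H
  atom 17: C, bond orders sum to 3 (valence 4) → 1 H
  atom 18: O, bond orders sum to 2 (valence 2) → 0 H
Totals → C:9, H:8, Cl:1, F:7, O:1.
In Hill order: C9H8ClF7O.

C9H8ClF7O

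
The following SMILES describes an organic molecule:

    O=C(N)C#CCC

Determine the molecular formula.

C5H7NO

Walk through each heavy atom and fill implicit hydrogens from standard valence (C 4, N 3, O 2, S 2, halogen 1):
  atom 1: O, bond orders sum to 2 (valence 2) → 0 H
  atom 2: C, bond orders sum to 4 (valence 4) → 0 H
  atom 3: N, bond orders sum to 1 (valence 3) → 2 H
  atom 4: C, bond orders sum to 4 (valence 4) → 0 H
  atom 5: C, bond orders sum to 4 (valence 4) → 0 H
  atom 6: C, bond orders sum to 2 (valence 4) → 2 H
  atom 7: C, bond orders sum to 1 (valence 4) → 3 H
Totals → C:5, H:7, N:1, O:1.
In Hill order: C5H7NO.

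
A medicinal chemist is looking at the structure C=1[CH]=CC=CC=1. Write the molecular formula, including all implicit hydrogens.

C6H6

Walk through each heavy atom and fill implicit hydrogens from standard valence (C 4, N 3, O 2, S 2, halogen 1):
  atom 1: C, bond orders sum to 3 (valence 4) → 1 H
  atom 2: C with explicit H count 1
  atom 3: C, bond orders sum to 3 (valence 4) → 1 H
  atom 4: C, bond orders sum to 3 (valence 4) → 1 H
  atom 5: C, bond orders sum to 3 (valence 4) → 1 H
  atom 6: C, bond orders sum to 3 (valence 4) → 1 H
Totals → C:6, H:6.
In Hill order: C6H6.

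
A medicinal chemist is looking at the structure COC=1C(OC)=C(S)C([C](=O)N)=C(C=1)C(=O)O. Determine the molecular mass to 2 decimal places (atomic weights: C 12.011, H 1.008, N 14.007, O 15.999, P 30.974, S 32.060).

First, the molecular formula is C10H11NO5S (counting implicit H from valence).
  C: 10 × 12.011 = 120.110
  H: 11 × 1.008 = 11.088
  N: 1 × 14.007 = 14.007
  O: 5 × 15.999 = 79.995
  S: 1 × 32.060 = 32.060
Sum: 10×12.011 + 11×1.008 + 1×14.007 + 5×15.999 + 1×32.060 = 257.260 → 257.26 g/mol.

257.26 g/mol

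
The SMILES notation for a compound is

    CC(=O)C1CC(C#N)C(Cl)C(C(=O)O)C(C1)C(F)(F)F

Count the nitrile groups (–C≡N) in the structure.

The nitrile motif appears at heavy-atom position 7 in the SMILES.
Other groups present: 1 carboxylic acid, 1 ketone.
Nitrile count: 1.

1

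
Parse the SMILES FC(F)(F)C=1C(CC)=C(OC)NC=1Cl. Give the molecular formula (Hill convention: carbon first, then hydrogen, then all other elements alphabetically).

Walk through each heavy atom and fill implicit hydrogens from standard valence (C 4, N 3, O 2, S 2, halogen 1):
  atom 1: F (halogen, monovalent) → 0 H
  atom 2: C, bond orders sum to 4 (valence 4) → 0 H
  atom 3: F (halogen, monovalent) → 0 H
  atom 4: F (halogen, monovalent) → 0 H
  atom 5: C, bond orders sum to 4 (valence 4) → 0 H
  atom 6: C, bond orders sum to 4 (valence 4) → 0 H
  atom 7: C, bond orders sum to 2 (valence 4) → 2 H
  atom 8: C, bond orders sum to 1 (valence 4) → 3 H
  atom 9: C, bond orders sum to 4 (valence 4) → 0 H
  atom 10: O, bond orders sum to 2 (valence 2) → 0 H
  atom 11: C, bond orders sum to 1 (valence 4) → 3 H
  atom 12: N, bond orders sum to 2 (valence 3) → 1 H
  atom 13: C, bond orders sum to 4 (valence 4) → 0 H
  atom 14: Cl (halogen, monovalent) → 0 H
Totals → C:8, H:9, Cl:1, F:3, N:1, O:1.
In Hill order: C8H9ClF3NO.

C8H9ClF3NO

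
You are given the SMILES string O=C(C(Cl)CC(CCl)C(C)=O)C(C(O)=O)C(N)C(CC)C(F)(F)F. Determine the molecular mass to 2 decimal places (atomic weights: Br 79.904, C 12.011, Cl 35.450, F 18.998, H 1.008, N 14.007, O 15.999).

First, the molecular formula is C14H20Cl2F3NO4 (counting implicit H from valence).
  C: 14 × 12.011 = 168.154
  Cl: 2 × 35.450 = 70.900
  F: 3 × 18.998 = 56.994
  H: 20 × 1.008 = 20.160
  N: 1 × 14.007 = 14.007
  O: 4 × 15.999 = 63.996
Sum: 14×12.011 + 2×35.450 + 3×18.998 + 20×1.008 + 1×14.007 + 4×15.999 = 394.211 → 394.21 g/mol.

394.21 g/mol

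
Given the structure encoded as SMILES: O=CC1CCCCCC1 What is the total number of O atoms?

1

Scan the SMILES for O atoms (remember two-letter symbols like Cl and Br are single atoms).
Oxygen count: 1.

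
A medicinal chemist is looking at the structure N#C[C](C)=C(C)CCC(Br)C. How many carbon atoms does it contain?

Count every carbon token in the SMILES (each C, including those in ring-closure positions and inside branches).
Carbon count: 9.

9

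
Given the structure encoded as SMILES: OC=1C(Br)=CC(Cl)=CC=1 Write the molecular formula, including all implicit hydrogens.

Walk through each heavy atom and fill implicit hydrogens from standard valence (C 4, N 3, O 2, S 2, halogen 1):
  atom 1: O, bond orders sum to 1 (valence 2) → 1 H
  atom 2: C, bond orders sum to 4 (valence 4) → 0 H
  atom 3: C, bond orders sum to 4 (valence 4) → 0 H
  atom 4: Br (halogen, monovalent) → 0 H
  atom 5: C, bond orders sum to 3 (valence 4) → 1 H
  atom 6: C, bond orders sum to 4 (valence 4) → 0 H
  atom 7: Cl (halogen, monovalent) → 0 H
  atom 8: C, bond orders sum to 3 (valence 4) → 1 H
  atom 9: C, bond orders sum to 3 (valence 4) → 1 H
Totals → C:6, H:4, Br:1, Cl:1, O:1.

C6H4BrClO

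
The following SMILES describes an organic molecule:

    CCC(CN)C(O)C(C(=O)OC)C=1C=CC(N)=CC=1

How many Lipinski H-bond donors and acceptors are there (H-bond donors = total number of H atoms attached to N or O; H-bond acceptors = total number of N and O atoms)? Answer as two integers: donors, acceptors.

Donors: find every N or O and count the H atoms it carries.
  atom 5 (N): bond orders sum to 1 → 2 H
  atom 7 (O): bond orders sum to 1 → 1 H
  atom 10 (O): bond orders sum to 2 → 0 H
  atom 11 (O): bond orders sum to 2 → 0 H
  atom 17 (N): bond orders sum to 1 → 2 H
Lipinski HBD = 5.
Acceptors: N atoms = 2, O atoms = 3 → HBA = 5.

5, 5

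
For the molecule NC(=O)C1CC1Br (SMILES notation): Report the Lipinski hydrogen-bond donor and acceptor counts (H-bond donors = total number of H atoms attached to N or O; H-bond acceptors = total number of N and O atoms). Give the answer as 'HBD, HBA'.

2, 2

Donors: find every N or O and count the H atoms it carries.
  atom 1 (N): bond orders sum to 1 → 2 H
  atom 3 (O): bond orders sum to 2 → 0 H
Lipinski HBD = 2.
Acceptors: N atoms = 1, O atoms = 1 → HBA = 2.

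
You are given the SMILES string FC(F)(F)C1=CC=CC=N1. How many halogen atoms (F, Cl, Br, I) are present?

Halogen atoms appear at heavy-atom positions 1, 3, 4 (3×F).
Halogen count: 3.

3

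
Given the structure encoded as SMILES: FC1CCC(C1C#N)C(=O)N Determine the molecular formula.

C7H9FN2O

Walk through each heavy atom and fill implicit hydrogens from standard valence (C 4, N 3, O 2, S 2, halogen 1):
  atom 1: F (halogen, monovalent) → 0 H
  atom 2: C, bond orders sum to 3 (valence 4) → 1 H
  atom 3: C, bond orders sum to 2 (valence 4) → 2 H
  atom 4: C, bond orders sum to 2 (valence 4) → 2 H
  atom 5: C, bond orders sum to 3 (valence 4) → 1 H
  atom 6: C, bond orders sum to 3 (valence 4) → 1 H
  atom 7: C, bond orders sum to 4 (valence 4) → 0 H
  atom 8: N, bond orders sum to 3 (valence 3) → 0 H
  atom 9: C, bond orders sum to 4 (valence 4) → 0 H
  atom 10: O, bond orders sum to 2 (valence 2) → 0 H
  atom 11: N, bond orders sum to 1 (valence 3) → 2 H
Totals → C:7, H:9, F:1, N:2, O:1.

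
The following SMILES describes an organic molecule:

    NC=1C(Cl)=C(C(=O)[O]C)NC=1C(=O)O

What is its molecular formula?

Walk through each heavy atom and fill implicit hydrogens from standard valence (C 4, N 3, O 2, S 2, halogen 1):
  atom 1: N, bond orders sum to 1 (valence 3) → 2 H
  atom 2: C, bond orders sum to 4 (valence 4) → 0 H
  atom 3: C, bond orders sum to 4 (valence 4) → 0 H
  atom 4: Cl (halogen, monovalent) → 0 H
  atom 5: C, bond orders sum to 4 (valence 4) → 0 H
  atom 6: C, bond orders sum to 4 (valence 4) → 0 H
  atom 7: O, bond orders sum to 2 (valence 2) → 0 H
  atom 8: O with explicit H count 0
  atom 9: C, bond orders sum to 1 (valence 4) → 3 H
  atom 10: N, bond orders sum to 2 (valence 3) → 1 H
  atom 11: C, bond orders sum to 4 (valence 4) → 0 H
  atom 12: C, bond orders sum to 4 (valence 4) → 0 H
  atom 13: O, bond orders sum to 2 (valence 2) → 0 H
  atom 14: O, bond orders sum to 1 (valence 2) → 1 H
Totals → C:7, H:7, Cl:1, N:2, O:4.
In Hill order: C7H7ClN2O4.

C7H7ClN2O4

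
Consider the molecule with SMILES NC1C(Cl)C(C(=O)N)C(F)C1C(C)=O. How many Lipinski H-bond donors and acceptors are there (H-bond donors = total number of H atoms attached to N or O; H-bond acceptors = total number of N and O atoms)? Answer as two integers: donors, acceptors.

4, 4

Donors: find every N or O and count the H atoms it carries.
  atom 1 (N): bond orders sum to 1 → 2 H
  atom 7 (O): bond orders sum to 2 → 0 H
  atom 8 (N): bond orders sum to 1 → 2 H
  atom 14 (O): bond orders sum to 2 → 0 H
Lipinski HBD = 4.
Acceptors: N atoms = 2, O atoms = 2 → HBA = 4.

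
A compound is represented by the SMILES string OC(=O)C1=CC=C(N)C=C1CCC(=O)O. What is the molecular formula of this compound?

C10H11NO4

Walk through each heavy atom and fill implicit hydrogens from standard valence (C 4, N 3, O 2, S 2, halogen 1):
  atom 1: O, bond orders sum to 1 (valence 2) → 1 H
  atom 2: C, bond orders sum to 4 (valence 4) → 0 H
  atom 3: O, bond orders sum to 2 (valence 2) → 0 H
  atom 4: C, bond orders sum to 4 (valence 4) → 0 H
  atom 5: C, bond orders sum to 3 (valence 4) → 1 H
  atom 6: C, bond orders sum to 3 (valence 4) → 1 H
  atom 7: C, bond orders sum to 4 (valence 4) → 0 H
  atom 8: N, bond orders sum to 1 (valence 3) → 2 H
  atom 9: C, bond orders sum to 3 (valence 4) → 1 H
  atom 10: C, bond orders sum to 4 (valence 4) → 0 H
  atom 11: C, bond orders sum to 2 (valence 4) → 2 H
  atom 12: C, bond orders sum to 2 (valence 4) → 2 H
  atom 13: C, bond orders sum to 4 (valence 4) → 0 H
  atom 14: O, bond orders sum to 2 (valence 2) → 0 H
  atom 15: O, bond orders sum to 1 (valence 2) → 1 H
Totals → C:10, H:11, N:1, O:4.
In Hill order: C10H11NO4.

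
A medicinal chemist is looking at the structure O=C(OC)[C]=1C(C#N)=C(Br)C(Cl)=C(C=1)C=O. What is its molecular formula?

Walk through each heavy atom and fill implicit hydrogens from standard valence (C 4, N 3, O 2, S 2, halogen 1):
  atom 1: O, bond orders sum to 2 (valence 2) → 0 H
  atom 2: C, bond orders sum to 4 (valence 4) → 0 H
  atom 3: O, bond orders sum to 2 (valence 2) → 0 H
  atom 4: C, bond orders sum to 1 (valence 4) → 3 H
  atom 5: C with explicit H count 0
  atom 6: C, bond orders sum to 4 (valence 4) → 0 H
  atom 7: C, bond orders sum to 4 (valence 4) → 0 H
  atom 8: N, bond orders sum to 3 (valence 3) → 0 H
  atom 9: C, bond orders sum to 4 (valence 4) → 0 H
  atom 10: Br (halogen, monovalent) → 0 H
  atom 11: C, bond orders sum to 4 (valence 4) → 0 H
  atom 12: Cl (halogen, monovalent) → 0 H
  atom 13: C, bond orders sum to 4 (valence 4) → 0 H
  atom 14: C, bond orders sum to 3 (valence 4) → 1 H
  atom 15: C, bond orders sum to 3 (valence 4) → 1 H
  atom 16: O, bond orders sum to 2 (valence 2) → 0 H
Totals → C:10, H:5, Br:1, Cl:1, N:1, O:3.
In Hill order: C10H5BrClNO3.

C10H5BrClNO3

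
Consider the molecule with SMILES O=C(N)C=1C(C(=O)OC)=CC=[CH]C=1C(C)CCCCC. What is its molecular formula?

Walk through each heavy atom and fill implicit hydrogens from standard valence (C 4, N 3, O 2, S 2, halogen 1):
  atom 1: O, bond orders sum to 2 (valence 2) → 0 H
  atom 2: C, bond orders sum to 4 (valence 4) → 0 H
  atom 3: N, bond orders sum to 1 (valence 3) → 2 H
  atom 4: C, bond orders sum to 4 (valence 4) → 0 H
  atom 5: C, bond orders sum to 4 (valence 4) → 0 H
  atom 6: C, bond orders sum to 4 (valence 4) → 0 H
  atom 7: O, bond orders sum to 2 (valence 2) → 0 H
  atom 8: O, bond orders sum to 2 (valence 2) → 0 H
  atom 9: C, bond orders sum to 1 (valence 4) → 3 H
  atom 10: C, bond orders sum to 3 (valence 4) → 1 H
  atom 11: C, bond orders sum to 3 (valence 4) → 1 H
  atom 12: C with explicit H count 1
  atom 13: C, bond orders sum to 4 (valence 4) → 0 H
  atom 14: C, bond orders sum to 3 (valence 4) → 1 H
  atom 15: C, bond orders sum to 1 (valence 4) → 3 H
  atom 16: C, bond orders sum to 2 (valence 4) → 2 H
  atom 17: C, bond orders sum to 2 (valence 4) → 2 H
  atom 18: C, bond orders sum to 2 (valence 4) → 2 H
  atom 19: C, bond orders sum to 2 (valence 4) → 2 H
  atom 20: C, bond orders sum to 1 (valence 4) → 3 H
Totals → C:16, H:23, N:1, O:3.
In Hill order: C16H23NO3.

C16H23NO3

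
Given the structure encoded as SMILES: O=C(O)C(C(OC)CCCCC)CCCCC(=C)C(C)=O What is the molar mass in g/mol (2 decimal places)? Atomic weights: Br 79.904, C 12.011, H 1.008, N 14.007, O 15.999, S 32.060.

First, the molecular formula is C17H30O4 (counting implicit H from valence).
  C: 17 × 12.011 = 204.187
  H: 30 × 1.008 = 30.240
  O: 4 × 15.999 = 63.996
Sum: 17×12.011 + 30×1.008 + 4×15.999 = 298.423 → 298.42 g/mol.

298.42 g/mol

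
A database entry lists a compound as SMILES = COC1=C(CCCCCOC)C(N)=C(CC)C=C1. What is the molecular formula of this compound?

C15H25NO2

Walk through each heavy atom and fill implicit hydrogens from standard valence (C 4, N 3, O 2, S 2, halogen 1):
  atom 1: C, bond orders sum to 1 (valence 4) → 3 H
  atom 2: O, bond orders sum to 2 (valence 2) → 0 H
  atom 3: C, bond orders sum to 4 (valence 4) → 0 H
  atom 4: C, bond orders sum to 4 (valence 4) → 0 H
  atom 5: C, bond orders sum to 2 (valence 4) → 2 H
  atom 6: C, bond orders sum to 2 (valence 4) → 2 H
  atom 7: C, bond orders sum to 2 (valence 4) → 2 H
  atom 8: C, bond orders sum to 2 (valence 4) → 2 H
  atom 9: C, bond orders sum to 2 (valence 4) → 2 H
  atom 10: O, bond orders sum to 2 (valence 2) → 0 H
  atom 11: C, bond orders sum to 1 (valence 4) → 3 H
  atom 12: C, bond orders sum to 4 (valence 4) → 0 H
  atom 13: N, bond orders sum to 1 (valence 3) → 2 H
  atom 14: C, bond orders sum to 4 (valence 4) → 0 H
  atom 15: C, bond orders sum to 2 (valence 4) → 2 H
  atom 16: C, bond orders sum to 1 (valence 4) → 3 H
  atom 17: C, bond orders sum to 3 (valence 4) → 1 H
  atom 18: C, bond orders sum to 3 (valence 4) → 1 H
Totals → C:15, H:25, N:1, O:2.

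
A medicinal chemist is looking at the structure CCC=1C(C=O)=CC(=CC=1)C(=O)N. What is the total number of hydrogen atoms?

11

Walk through each heavy atom and fill implicit hydrogens from standard valence (C 4, N 3, O 2, S 2, halogen 1):
  atom 1: C, bond orders sum to 1 (valence 4) → 3 H
  atom 2: C, bond orders sum to 2 (valence 4) → 2 H
  atom 3: C, bond orders sum to 4 (valence 4) → 0 H
  atom 4: C, bond orders sum to 4 (valence 4) → 0 H
  atom 5: C, bond orders sum to 3 (valence 4) → 1 H
  atom 6: O, bond orders sum to 2 (valence 2) → 0 H
  atom 7: C, bond orders sum to 3 (valence 4) → 1 H
  atom 8: C, bond orders sum to 4 (valence 4) → 0 H
  atom 9: C, bond orders sum to 3 (valence 4) → 1 H
  atom 10: C, bond orders sum to 3 (valence 4) → 1 H
  atom 11: C, bond orders sum to 4 (valence 4) → 0 H
  atom 12: O, bond orders sum to 2 (valence 2) → 0 H
  atom 13: N, bond orders sum to 1 (valence 3) → 2 H
Total hydrogens: 11.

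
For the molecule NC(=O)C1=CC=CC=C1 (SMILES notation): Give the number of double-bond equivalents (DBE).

5

Degree of unsaturation = (number of rings) + (number of π bonds).
Ring closures in the SMILES: 1.
π bonds: 4 double bonds (each 1 DoU) → 4 DoU from unsaturation.
Total DoU = 1 + 4 = 5.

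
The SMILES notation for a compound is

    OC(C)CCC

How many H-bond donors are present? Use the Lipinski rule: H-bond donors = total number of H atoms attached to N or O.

1

Donors: find every N or O and count the H atoms it carries.
  atom 1 (O): bond orders sum to 1 → 1 H
Lipinski HBD = 1.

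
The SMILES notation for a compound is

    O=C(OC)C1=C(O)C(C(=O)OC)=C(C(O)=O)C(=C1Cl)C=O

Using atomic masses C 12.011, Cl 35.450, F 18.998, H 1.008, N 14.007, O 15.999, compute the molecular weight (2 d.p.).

First, the molecular formula is C12H9ClO8 (counting implicit H from valence).
  C: 12 × 12.011 = 144.132
  Cl: 1 × 35.450 = 35.450
  H: 9 × 1.008 = 9.072
  O: 8 × 15.999 = 127.992
Sum: 12×12.011 + 1×35.450 + 9×1.008 + 8×15.999 = 316.646 → 316.65 g/mol.

316.65 g/mol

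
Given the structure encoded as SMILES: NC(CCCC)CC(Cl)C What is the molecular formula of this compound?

Walk through each heavy atom and fill implicit hydrogens from standard valence (C 4, N 3, O 2, S 2, halogen 1):
  atom 1: N, bond orders sum to 1 (valence 3) → 2 H
  atom 2: C, bond orders sum to 3 (valence 4) → 1 H
  atom 3: C, bond orders sum to 2 (valence 4) → 2 H
  atom 4: C, bond orders sum to 2 (valence 4) → 2 H
  atom 5: C, bond orders sum to 2 (valence 4) → 2 H
  atom 6: C, bond orders sum to 1 (valence 4) → 3 H
  atom 7: C, bond orders sum to 2 (valence 4) → 2 H
  atom 8: C, bond orders sum to 3 (valence 4) → 1 H
  atom 9: Cl (halogen, monovalent) → 0 H
  atom 10: C, bond orders sum to 1 (valence 4) → 3 H
Totals → C:8, H:18, Cl:1, N:1.
In Hill order: C8H18ClN.

C8H18ClN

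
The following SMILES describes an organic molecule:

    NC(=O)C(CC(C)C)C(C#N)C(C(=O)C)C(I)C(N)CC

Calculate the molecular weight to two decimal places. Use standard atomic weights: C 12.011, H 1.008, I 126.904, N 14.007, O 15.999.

First, the molecular formula is C15H26IN3O2 (counting implicit H from valence).
  C: 15 × 12.011 = 180.165
  H: 26 × 1.008 = 26.208
  I: 1 × 126.904 = 126.904
  N: 3 × 14.007 = 42.021
  O: 2 × 15.999 = 31.998
Sum: 15×12.011 + 26×1.008 + 1×126.904 + 3×14.007 + 2×15.999 = 407.296 → 407.30 g/mol.

407.30 g/mol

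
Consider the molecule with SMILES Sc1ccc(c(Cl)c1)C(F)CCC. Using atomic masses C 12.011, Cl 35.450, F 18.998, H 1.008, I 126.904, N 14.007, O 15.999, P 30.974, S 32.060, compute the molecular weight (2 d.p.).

First, the molecular formula is C10H12ClFS (counting implicit H from valence).
  C: 10 × 12.011 = 120.110
  Cl: 1 × 35.450 = 35.450
  F: 1 × 18.998 = 18.998
  H: 12 × 1.008 = 12.096
  S: 1 × 32.060 = 32.060
Sum: 10×12.011 + 1×35.450 + 1×18.998 + 12×1.008 + 1×32.060 = 218.714 → 218.71 g/mol.

218.71 g/mol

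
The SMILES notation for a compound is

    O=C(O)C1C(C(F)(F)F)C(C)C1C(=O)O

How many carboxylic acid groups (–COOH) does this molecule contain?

The carboxylic acid motif appears at heavy-atom positions 2, 13 in the SMILES.
Carboxylic acid count: 2.

2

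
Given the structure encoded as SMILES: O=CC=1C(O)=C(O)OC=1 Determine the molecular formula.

C5H4O4

Walk through each heavy atom and fill implicit hydrogens from standard valence (C 4, N 3, O 2, S 2, halogen 1):
  atom 1: O, bond orders sum to 2 (valence 2) → 0 H
  atom 2: C, bond orders sum to 3 (valence 4) → 1 H
  atom 3: C, bond orders sum to 4 (valence 4) → 0 H
  atom 4: C, bond orders sum to 4 (valence 4) → 0 H
  atom 5: O, bond orders sum to 1 (valence 2) → 1 H
  atom 6: C, bond orders sum to 4 (valence 4) → 0 H
  atom 7: O, bond orders sum to 1 (valence 2) → 1 H
  atom 8: O, bond orders sum to 2 (valence 2) → 0 H
  atom 9: C, bond orders sum to 3 (valence 4) → 1 H
Totals → C:5, H:4, O:4.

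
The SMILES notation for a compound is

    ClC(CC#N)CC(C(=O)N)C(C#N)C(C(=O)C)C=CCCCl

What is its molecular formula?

Walk through each heavy atom and fill implicit hydrogens from standard valence (C 4, N 3, O 2, S 2, halogen 1):
  atom 1: Cl (halogen, monovalent) → 0 H
  atom 2: C, bond orders sum to 3 (valence 4) → 1 H
  atom 3: C, bond orders sum to 2 (valence 4) → 2 H
  atom 4: C, bond orders sum to 4 (valence 4) → 0 H
  atom 5: N, bond orders sum to 3 (valence 3) → 0 H
  atom 6: C, bond orders sum to 2 (valence 4) → 2 H
  atom 7: C, bond orders sum to 3 (valence 4) → 1 H
  atom 8: C, bond orders sum to 4 (valence 4) → 0 H
  atom 9: O, bond orders sum to 2 (valence 2) → 0 H
  atom 10: N, bond orders sum to 1 (valence 3) → 2 H
  atom 11: C, bond orders sum to 3 (valence 4) → 1 H
  atom 12: C, bond orders sum to 4 (valence 4) → 0 H
  atom 13: N, bond orders sum to 3 (valence 3) → 0 H
  atom 14: C, bond orders sum to 3 (valence 4) → 1 H
  atom 15: C, bond orders sum to 4 (valence 4) → 0 H
  atom 16: O, bond orders sum to 2 (valence 2) → 0 H
  atom 17: C, bond orders sum to 1 (valence 4) → 3 H
  atom 18: C, bond orders sum to 3 (valence 4) → 1 H
  atom 19: C, bond orders sum to 3 (valence 4) → 1 H
  atom 20: C, bond orders sum to 2 (valence 4) → 2 H
  atom 21: C, bond orders sum to 2 (valence 4) → 2 H
  atom 22: Cl (halogen, monovalent) → 0 H
Totals → C:15, H:19, Cl:2, N:3, O:2.
In Hill order: C15H19Cl2N3O2.

C15H19Cl2N3O2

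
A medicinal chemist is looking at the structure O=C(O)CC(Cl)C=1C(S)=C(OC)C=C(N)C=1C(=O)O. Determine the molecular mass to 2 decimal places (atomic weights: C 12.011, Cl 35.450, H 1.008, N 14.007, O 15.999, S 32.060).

305.73 g/mol

First, the molecular formula is C11H12ClNO5S (counting implicit H from valence).
  C: 11 × 12.011 = 132.121
  Cl: 1 × 35.450 = 35.450
  H: 12 × 1.008 = 12.096
  N: 1 × 14.007 = 14.007
  O: 5 × 15.999 = 79.995
  S: 1 × 32.060 = 32.060
Sum: 11×12.011 + 1×35.450 + 12×1.008 + 1×14.007 + 5×15.999 + 1×32.060 = 305.729 → 305.73 g/mol.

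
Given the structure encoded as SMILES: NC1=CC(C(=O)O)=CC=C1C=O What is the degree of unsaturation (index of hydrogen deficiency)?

6

Degree of unsaturation = (number of rings) + (number of π bonds).
Ring closures in the SMILES: 1.
π bonds: 5 double bonds (each 1 DoU) → 5 DoU from unsaturation.
Total DoU = 1 + 5 = 6.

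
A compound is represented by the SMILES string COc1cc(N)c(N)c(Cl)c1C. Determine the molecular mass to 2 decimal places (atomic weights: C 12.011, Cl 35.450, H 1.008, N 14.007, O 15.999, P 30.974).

186.64 g/mol

First, the molecular formula is C8H11ClN2O (counting implicit H from valence).
  C: 8 × 12.011 = 96.088
  Cl: 1 × 35.450 = 35.450
  H: 11 × 1.008 = 11.088
  N: 2 × 14.007 = 28.014
  O: 1 × 15.999 = 15.999
Sum: 8×12.011 + 1×35.450 + 11×1.008 + 2×14.007 + 1×15.999 = 186.639 → 186.64 g/mol.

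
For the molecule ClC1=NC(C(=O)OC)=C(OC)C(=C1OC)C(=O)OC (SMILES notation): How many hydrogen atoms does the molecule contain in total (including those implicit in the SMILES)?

12

Walk through each heavy atom and fill implicit hydrogens from standard valence (C 4, N 3, O 2, S 2, halogen 1):
  atom 1: Cl (halogen, monovalent) → 0 H
  atom 2: C, bond orders sum to 4 (valence 4) → 0 H
  atom 3: N, bond orders sum to 3 (valence 3) → 0 H
  atom 4: C, bond orders sum to 4 (valence 4) → 0 H
  atom 5: C, bond orders sum to 4 (valence 4) → 0 H
  atom 6: O, bond orders sum to 2 (valence 2) → 0 H
  atom 7: O, bond orders sum to 2 (valence 2) → 0 H
  atom 8: C, bond orders sum to 1 (valence 4) → 3 H
  atom 9: C, bond orders sum to 4 (valence 4) → 0 H
  atom 10: O, bond orders sum to 2 (valence 2) → 0 H
  atom 11: C, bond orders sum to 1 (valence 4) → 3 H
  atom 12: C, bond orders sum to 4 (valence 4) → 0 H
  atom 13: C, bond orders sum to 4 (valence 4) → 0 H
  atom 14: O, bond orders sum to 2 (valence 2) → 0 H
  atom 15: C, bond orders sum to 1 (valence 4) → 3 H
  atom 16: C, bond orders sum to 4 (valence 4) → 0 H
  atom 17: O, bond orders sum to 2 (valence 2) → 0 H
  atom 18: O, bond orders sum to 2 (valence 2) → 0 H
  atom 19: C, bond orders sum to 1 (valence 4) → 3 H
Total hydrogens: 12.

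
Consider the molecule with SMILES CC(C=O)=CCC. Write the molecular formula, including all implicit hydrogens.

C6H10O

Walk through each heavy atom and fill implicit hydrogens from standard valence (C 4, N 3, O 2, S 2, halogen 1):
  atom 1: C, bond orders sum to 1 (valence 4) → 3 H
  atom 2: C, bond orders sum to 4 (valence 4) → 0 H
  atom 3: C, bond orders sum to 3 (valence 4) → 1 H
  atom 4: O, bond orders sum to 2 (valence 2) → 0 H
  atom 5: C, bond orders sum to 3 (valence 4) → 1 H
  atom 6: C, bond orders sum to 2 (valence 4) → 2 H
  atom 7: C, bond orders sum to 1 (valence 4) → 3 H
Totals → C:6, H:10, O:1.
In Hill order: C6H10O.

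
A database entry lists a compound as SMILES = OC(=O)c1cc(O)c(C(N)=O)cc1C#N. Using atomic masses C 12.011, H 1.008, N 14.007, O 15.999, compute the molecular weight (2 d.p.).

206.16 g/mol

First, the molecular formula is C9H6N2O4 (counting implicit H from valence).
  C: 9 × 12.011 = 108.099
  H: 6 × 1.008 = 6.048
  N: 2 × 14.007 = 28.014
  O: 4 × 15.999 = 63.996
Sum: 9×12.011 + 6×1.008 + 2×14.007 + 4×15.999 = 206.157 → 206.16 g/mol.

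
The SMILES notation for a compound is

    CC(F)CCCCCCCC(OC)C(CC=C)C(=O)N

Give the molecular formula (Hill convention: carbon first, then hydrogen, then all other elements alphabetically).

C16H30FNO2

Walk through each heavy atom and fill implicit hydrogens from standard valence (C 4, N 3, O 2, S 2, halogen 1):
  atom 1: C, bond orders sum to 1 (valence 4) → 3 H
  atom 2: C, bond orders sum to 3 (valence 4) → 1 H
  atom 3: F (halogen, monovalent) → 0 H
  atom 4: C, bond orders sum to 2 (valence 4) → 2 H
  atom 5: C, bond orders sum to 2 (valence 4) → 2 H
  atom 6: C, bond orders sum to 2 (valence 4) → 2 H
  atom 7: C, bond orders sum to 2 (valence 4) → 2 H
  atom 8: C, bond orders sum to 2 (valence 4) → 2 H
  atom 9: C, bond orders sum to 2 (valence 4) → 2 H
  atom 10: C, bond orders sum to 2 (valence 4) → 2 H
  atom 11: C, bond orders sum to 3 (valence 4) → 1 H
  atom 12: O, bond orders sum to 2 (valence 2) → 0 H
  atom 13: C, bond orders sum to 1 (valence 4) → 3 H
  atom 14: C, bond orders sum to 3 (valence 4) → 1 H
  atom 15: C, bond orders sum to 2 (valence 4) → 2 H
  atom 16: C, bond orders sum to 3 (valence 4) → 1 H
  atom 17: C, bond orders sum to 2 (valence 4) → 2 H
  atom 18: C, bond orders sum to 4 (valence 4) → 0 H
  atom 19: O, bond orders sum to 2 (valence 2) → 0 H
  atom 20: N, bond orders sum to 1 (valence 3) → 2 H
Totals → C:16, H:30, F:1, N:1, O:2.
In Hill order: C16H30FNO2.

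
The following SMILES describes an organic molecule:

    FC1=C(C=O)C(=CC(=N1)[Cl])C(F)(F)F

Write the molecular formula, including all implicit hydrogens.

C7H2ClF4NO

Walk through each heavy atom and fill implicit hydrogens from standard valence (C 4, N 3, O 2, S 2, halogen 1):
  atom 1: F (halogen, monovalent) → 0 H
  atom 2: C, bond orders sum to 4 (valence 4) → 0 H
  atom 3: C, bond orders sum to 4 (valence 4) → 0 H
  atom 4: C, bond orders sum to 3 (valence 4) → 1 H
  atom 5: O, bond orders sum to 2 (valence 2) → 0 H
  atom 6: C, bond orders sum to 4 (valence 4) → 0 H
  atom 7: C, bond orders sum to 3 (valence 4) → 1 H
  atom 8: C, bond orders sum to 4 (valence 4) → 0 H
  atom 9: N, bond orders sum to 3 (valence 3) → 0 H
  atom 10: Cl with explicit H count 0
  atom 11: C, bond orders sum to 4 (valence 4) → 0 H
  atom 12: F (halogen, monovalent) → 0 H
  atom 13: F (halogen, monovalent) → 0 H
  atom 14: F (halogen, monovalent) → 0 H
Totals → C:7, H:2, Cl:1, F:4, N:1, O:1.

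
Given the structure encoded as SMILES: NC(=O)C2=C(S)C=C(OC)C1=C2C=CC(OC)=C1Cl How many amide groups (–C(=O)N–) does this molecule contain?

1

The amide motif appears at heavy-atom position 2 in the SMILES.
Other groups present: 2 ether, 1 thiol.
Amide count: 1.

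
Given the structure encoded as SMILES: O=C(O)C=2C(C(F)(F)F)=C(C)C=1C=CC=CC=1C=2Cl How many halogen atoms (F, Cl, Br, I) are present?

Halogen atoms appear at heavy-atom positions 7, 8, 9, 19 (1×Cl, 3×F).
Other groups present: 1 carboxylic acid.
Halogen count: 4.

4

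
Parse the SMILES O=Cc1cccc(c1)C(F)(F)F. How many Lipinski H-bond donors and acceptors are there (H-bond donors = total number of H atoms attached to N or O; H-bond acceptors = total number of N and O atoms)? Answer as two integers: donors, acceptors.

0, 1

Donors: find every N or O and count the H atoms it carries.
  atom 1 (O): bond orders sum to 2 → 0 H
Lipinski HBD = 0.
Acceptors: N atoms = 0, O atoms = 1 → HBA = 1.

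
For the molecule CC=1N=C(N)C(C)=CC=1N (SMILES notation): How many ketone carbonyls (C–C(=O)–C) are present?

0

Scan the SMILES for the ketone motif — none present.
Groups that are present: 2 primary amine.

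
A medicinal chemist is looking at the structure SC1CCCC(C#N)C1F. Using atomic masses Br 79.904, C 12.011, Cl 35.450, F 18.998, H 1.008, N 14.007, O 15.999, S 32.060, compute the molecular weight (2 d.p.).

159.22 g/mol

First, the molecular formula is C7H10FNS (counting implicit H from valence).
  C: 7 × 12.011 = 84.077
  F: 1 × 18.998 = 18.998
  H: 10 × 1.008 = 10.080
  N: 1 × 14.007 = 14.007
  S: 1 × 32.060 = 32.060
Sum: 7×12.011 + 1×18.998 + 10×1.008 + 1×14.007 + 1×32.060 = 159.222 → 159.22 g/mol.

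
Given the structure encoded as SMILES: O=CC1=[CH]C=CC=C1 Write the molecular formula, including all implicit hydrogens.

C7H6O

Walk through each heavy atom and fill implicit hydrogens from standard valence (C 4, N 3, O 2, S 2, halogen 1):
  atom 1: O, bond orders sum to 2 (valence 2) → 0 H
  atom 2: C, bond orders sum to 3 (valence 4) → 1 H
  atom 3: C, bond orders sum to 4 (valence 4) → 0 H
  atom 4: C with explicit H count 1
  atom 5: C, bond orders sum to 3 (valence 4) → 1 H
  atom 6: C, bond orders sum to 3 (valence 4) → 1 H
  atom 7: C, bond orders sum to 3 (valence 4) → 1 H
  atom 8: C, bond orders sum to 3 (valence 4) → 1 H
Totals → C:7, H:6, O:1.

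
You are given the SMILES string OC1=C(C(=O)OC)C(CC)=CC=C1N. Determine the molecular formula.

Walk through each heavy atom and fill implicit hydrogens from standard valence (C 4, N 3, O 2, S 2, halogen 1):
  atom 1: O, bond orders sum to 1 (valence 2) → 1 H
  atom 2: C, bond orders sum to 4 (valence 4) → 0 H
  atom 3: C, bond orders sum to 4 (valence 4) → 0 H
  atom 4: C, bond orders sum to 4 (valence 4) → 0 H
  atom 5: O, bond orders sum to 2 (valence 2) → 0 H
  atom 6: O, bond orders sum to 2 (valence 2) → 0 H
  atom 7: C, bond orders sum to 1 (valence 4) → 3 H
  atom 8: C, bond orders sum to 4 (valence 4) → 0 H
  atom 9: C, bond orders sum to 2 (valence 4) → 2 H
  atom 10: C, bond orders sum to 1 (valence 4) → 3 H
  atom 11: C, bond orders sum to 3 (valence 4) → 1 H
  atom 12: C, bond orders sum to 3 (valence 4) → 1 H
  atom 13: C, bond orders sum to 4 (valence 4) → 0 H
  atom 14: N, bond orders sum to 1 (valence 3) → 2 H
Totals → C:10, H:13, N:1, O:3.

C10H13NO3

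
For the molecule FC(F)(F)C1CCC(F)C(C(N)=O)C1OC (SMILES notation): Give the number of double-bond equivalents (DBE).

2

Degree of unsaturation = (number of rings) + (number of π bonds).
Ring closures in the SMILES: 1.
π bonds: 1 double bond (each 1 DoU) → 1 DoU from unsaturation.
Total DoU = 1 + 1 = 2.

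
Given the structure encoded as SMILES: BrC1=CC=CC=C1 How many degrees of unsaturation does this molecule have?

Degree of unsaturation = (number of rings) + (number of π bonds).
Ring closures in the SMILES: 1.
π bonds: 3 double bonds (each 1 DoU) → 3 DoU from unsaturation.
Total DoU = 1 + 3 = 4.

4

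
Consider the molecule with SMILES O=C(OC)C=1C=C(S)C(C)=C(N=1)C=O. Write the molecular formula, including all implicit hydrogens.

C9H9NO3S

Walk through each heavy atom and fill implicit hydrogens from standard valence (C 4, N 3, O 2, S 2, halogen 1):
  atom 1: O, bond orders sum to 2 (valence 2) → 0 H
  atom 2: C, bond orders sum to 4 (valence 4) → 0 H
  atom 3: O, bond orders sum to 2 (valence 2) → 0 H
  atom 4: C, bond orders sum to 1 (valence 4) → 3 H
  atom 5: C, bond orders sum to 4 (valence 4) → 0 H
  atom 6: C, bond orders sum to 3 (valence 4) → 1 H
  atom 7: C, bond orders sum to 4 (valence 4) → 0 H
  atom 8: S, bond orders sum to 1 (valence 2) → 1 H
  atom 9: C, bond orders sum to 4 (valence 4) → 0 H
  atom 10: C, bond orders sum to 1 (valence 4) → 3 H
  atom 11: C, bond orders sum to 4 (valence 4) → 0 H
  atom 12: N, bond orders sum to 3 (valence 3) → 0 H
  atom 13: C, bond orders sum to 3 (valence 4) → 1 H
  atom 14: O, bond orders sum to 2 (valence 2) → 0 H
Totals → C:9, H:9, N:1, O:3, S:1.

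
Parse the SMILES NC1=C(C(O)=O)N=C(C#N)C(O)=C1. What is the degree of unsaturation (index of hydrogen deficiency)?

Molecular formula: C7H5N3O3.
DoU = (2C + 2 + N − H − X) / 2, where X is the halogen count and O/S are ignored.
    = (2·7 + 2 + 3 − 5 − 0) / 2 = 14 / 2 = 7.

7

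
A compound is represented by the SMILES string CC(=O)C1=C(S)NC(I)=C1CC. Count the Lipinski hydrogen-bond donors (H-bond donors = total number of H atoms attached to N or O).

Donors: find every N or O and count the H atoms it carries.
  atom 3 (O): bond orders sum to 2 → 0 H
  atom 7 (N): bond orders sum to 2 → 1 H
Lipinski HBD = 1.

1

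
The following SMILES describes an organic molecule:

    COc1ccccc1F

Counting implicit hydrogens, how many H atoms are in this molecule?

7

Walk through each heavy atom and fill implicit hydrogens from standard valence (C 4, N 3, O 2, S 2, halogen 1); for lowercase aromatic atoms, an aromatic c carries 1 H when it has two neighbours and 0 H with three, and aromatic n carries 0 H:
  atom 1: C, bond orders sum to 1 (valence 4) → 3 H
  atom 2: O, bond orders sum to 2 (valence 2) → 0 H
  atom 3: aromatic c, 3 neighbours → 0 H
  atom 4: aromatic c, 2 neighbours → 1 H
  atom 5: aromatic c, 2 neighbours → 1 H
  atom 6: aromatic c, 2 neighbours → 1 H
  atom 7: aromatic c, 2 neighbours → 1 H
  atom 8: aromatic c, 3 neighbours → 0 H
  atom 9: F (halogen, monovalent) → 0 H
Total hydrogens: 7.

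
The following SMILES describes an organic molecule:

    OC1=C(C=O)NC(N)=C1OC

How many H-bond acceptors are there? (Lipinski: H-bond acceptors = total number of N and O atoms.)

N atoms: 2; O atoms: 3.
Lipinski HBA = 2 + 3 = 5.

5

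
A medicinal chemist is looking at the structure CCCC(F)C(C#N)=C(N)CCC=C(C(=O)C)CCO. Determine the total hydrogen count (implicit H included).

Walk through each heavy atom and fill implicit hydrogens from standard valence (C 4, N 3, O 2, S 2, halogen 1):
  atom 1: C, bond orders sum to 1 (valence 4) → 3 H
  atom 2: C, bond orders sum to 2 (valence 4) → 2 H
  atom 3: C, bond orders sum to 2 (valence 4) → 2 H
  atom 4: C, bond orders sum to 3 (valence 4) → 1 H
  atom 5: F (halogen, monovalent) → 0 H
  atom 6: C, bond orders sum to 4 (valence 4) → 0 H
  atom 7: C, bond orders sum to 4 (valence 4) → 0 H
  atom 8: N, bond orders sum to 3 (valence 3) → 0 H
  atom 9: C, bond orders sum to 4 (valence 4) → 0 H
  atom 10: N, bond orders sum to 1 (valence 3) → 2 H
  atom 11: C, bond orders sum to 2 (valence 4) → 2 H
  atom 12: C, bond orders sum to 2 (valence 4) → 2 H
  atom 13: C, bond orders sum to 3 (valence 4) → 1 H
  atom 14: C, bond orders sum to 4 (valence 4) → 0 H
  atom 15: C, bond orders sum to 4 (valence 4) → 0 H
  atom 16: O, bond orders sum to 2 (valence 2) → 0 H
  atom 17: C, bond orders sum to 1 (valence 4) → 3 H
  atom 18: C, bond orders sum to 2 (valence 4) → 2 H
  atom 19: C, bond orders sum to 2 (valence 4) → 2 H
  atom 20: O, bond orders sum to 1 (valence 2) → 1 H
Total hydrogens: 23.

23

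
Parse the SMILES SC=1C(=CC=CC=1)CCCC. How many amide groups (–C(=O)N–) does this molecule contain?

Scan the SMILES for the amide motif — none present.
Groups that are present: 1 thiol.

0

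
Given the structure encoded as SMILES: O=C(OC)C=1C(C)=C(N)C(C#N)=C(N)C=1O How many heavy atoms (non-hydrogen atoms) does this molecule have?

16

Every atom symbol written in the SMILES (organic subset) is one heavy atom; implicit H are not written.
Heavy atoms by element → C:10, N:3, O:3.
Total: 16.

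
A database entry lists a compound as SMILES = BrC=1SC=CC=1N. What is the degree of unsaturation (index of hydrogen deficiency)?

Degree of unsaturation = (number of rings) + (number of π bonds).
Ring closures in the SMILES: 1.
π bonds: 2 double bonds (each 1 DoU) → 2 DoU from unsaturation.
Total DoU = 1 + 2 = 3.

3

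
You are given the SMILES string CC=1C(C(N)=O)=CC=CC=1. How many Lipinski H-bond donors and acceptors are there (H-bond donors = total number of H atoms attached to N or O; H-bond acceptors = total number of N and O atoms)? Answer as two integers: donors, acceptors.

Donors: find every N or O and count the H atoms it carries.
  atom 5 (N): bond orders sum to 1 → 2 H
  atom 6 (O): bond orders sum to 2 → 0 H
Lipinski HBD = 2.
Acceptors: N atoms = 1, O atoms = 1 → HBA = 2.

2, 2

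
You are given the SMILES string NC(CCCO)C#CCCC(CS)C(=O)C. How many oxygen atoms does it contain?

2

Scan the SMILES for O atoms (remember two-letter symbols like Cl and Br are single atoms).
Oxygen count: 2.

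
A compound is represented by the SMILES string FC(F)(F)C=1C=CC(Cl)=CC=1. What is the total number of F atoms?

Scan the SMILES for F atoms (remember two-letter symbols like Cl and Br are single atoms).
Fluorine count: 3.

3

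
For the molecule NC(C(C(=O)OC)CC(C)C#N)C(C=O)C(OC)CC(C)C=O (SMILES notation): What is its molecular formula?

C16H26N2O5

Walk through each heavy atom and fill implicit hydrogens from standard valence (C 4, N 3, O 2, S 2, halogen 1):
  atom 1: N, bond orders sum to 1 (valence 3) → 2 H
  atom 2: C, bond orders sum to 3 (valence 4) → 1 H
  atom 3: C, bond orders sum to 3 (valence 4) → 1 H
  atom 4: C, bond orders sum to 4 (valence 4) → 0 H
  atom 5: O, bond orders sum to 2 (valence 2) → 0 H
  atom 6: O, bond orders sum to 2 (valence 2) → 0 H
  atom 7: C, bond orders sum to 1 (valence 4) → 3 H
  atom 8: C, bond orders sum to 2 (valence 4) → 2 H
  atom 9: C, bond orders sum to 3 (valence 4) → 1 H
  atom 10: C, bond orders sum to 1 (valence 4) → 3 H
  atom 11: C, bond orders sum to 4 (valence 4) → 0 H
  atom 12: N, bond orders sum to 3 (valence 3) → 0 H
  atom 13: C, bond orders sum to 3 (valence 4) → 1 H
  atom 14: C, bond orders sum to 3 (valence 4) → 1 H
  atom 15: O, bond orders sum to 2 (valence 2) → 0 H
  atom 16: C, bond orders sum to 3 (valence 4) → 1 H
  atom 17: O, bond orders sum to 2 (valence 2) → 0 H
  atom 18: C, bond orders sum to 1 (valence 4) → 3 H
  atom 19: C, bond orders sum to 2 (valence 4) → 2 H
  atom 20: C, bond orders sum to 3 (valence 4) → 1 H
  atom 21: C, bond orders sum to 1 (valence 4) → 3 H
  atom 22: C, bond orders sum to 3 (valence 4) → 1 H
  atom 23: O, bond orders sum to 2 (valence 2) → 0 H
Totals → C:16, H:26, N:2, O:5.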